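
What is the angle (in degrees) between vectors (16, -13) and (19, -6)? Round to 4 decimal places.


dot = 16*19 + -13*-6 = 382
|u| = 20.6155, |v| = 19.9249
cos(angle) = 0.93
angle = 21.5683 degrees

21.5683 degrees


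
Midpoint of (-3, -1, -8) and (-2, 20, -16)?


Midpoint = ((-3+-2)/2, (-1+20)/2, (-8+-16)/2) = (-2.5, 9.5, -12)

(-2.5, 9.5, -12)


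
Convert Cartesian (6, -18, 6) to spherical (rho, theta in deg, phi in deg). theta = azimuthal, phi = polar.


rho = sqrt(6^2 + (-18)^2 + 6^2) = 19.8997
theta = atan2(-18, 6) = 288.4349 deg
phi = acos(6/19.8997) = 72.4516 deg

rho = 19.8997, theta = 288.4349 deg, phi = 72.4516 deg


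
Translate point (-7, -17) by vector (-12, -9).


Translation: (x+dx, y+dy) = (-7+-12, -17+-9) = (-19, -26)

(-19, -26)


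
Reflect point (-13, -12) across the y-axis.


Reflection across y-axis: (x, y) -> (-x, y)
(-13, -12) -> (13, -12)

(13, -12)


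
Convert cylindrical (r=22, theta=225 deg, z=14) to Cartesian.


x = 22 * cos(225) = -15.5563
y = 22 * sin(225) = -15.5563
z = 14

(-15.5563, -15.5563, 14)


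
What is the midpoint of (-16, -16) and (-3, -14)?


Midpoint = ((-16+-3)/2, (-16+-14)/2) = (-9.5, -15)

(-9.5, -15)


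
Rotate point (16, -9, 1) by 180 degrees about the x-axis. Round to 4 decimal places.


x' = 16
y' = -9*cos(180) - 1*sin(180) = 9
z' = -9*sin(180) + 1*cos(180) = -1

(16, 9, -1)


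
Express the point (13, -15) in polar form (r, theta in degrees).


r = sqrt(13^2 + (-15)^2) = 19.8494
theta = atan2(-15, 13) = 310.9144 degrees

r = 19.8494, theta = 310.9144 degrees


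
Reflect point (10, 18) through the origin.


Reflection through origin: (x, y) -> (-x, -y)
(10, 18) -> (-10, -18)

(-10, -18)


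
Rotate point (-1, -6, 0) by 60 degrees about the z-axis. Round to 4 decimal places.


x' = -1*cos(60) - -6*sin(60) = 4.6962
y' = -1*sin(60) + -6*cos(60) = -3.866
z' = 0

(4.6962, -3.866, 0)


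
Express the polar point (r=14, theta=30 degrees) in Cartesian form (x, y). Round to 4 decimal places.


x = 14 * cos(30) = 12.1244
y = 14 * sin(30) = 7

(12.1244, 7)


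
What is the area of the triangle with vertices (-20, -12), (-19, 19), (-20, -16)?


Area = |x1(y2-y3) + x2(y3-y1) + x3(y1-y2)| / 2
= |-20*(19--16) + -19*(-16--12) + -20*(-12-19)| / 2
= 2

2


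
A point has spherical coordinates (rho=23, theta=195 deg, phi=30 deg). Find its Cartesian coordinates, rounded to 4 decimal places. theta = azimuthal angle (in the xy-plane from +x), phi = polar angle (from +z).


x = 23 * sin(30) * cos(195) = -11.1081
y = 23 * sin(30) * sin(195) = -2.9764
z = 23 * cos(30) = 19.9186

(-11.1081, -2.9764, 19.9186)


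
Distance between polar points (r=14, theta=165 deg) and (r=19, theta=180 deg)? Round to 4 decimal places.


d = sqrt(r1^2 + r2^2 - 2*r1*r2*cos(t2-t1))
d = sqrt(14^2 + 19^2 - 2*14*19*cos(180-165)) = 6.5672

6.5672


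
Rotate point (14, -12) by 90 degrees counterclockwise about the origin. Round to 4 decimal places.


x' = 14*cos(90) - -12*sin(90) = 12
y' = 14*sin(90) + -12*cos(90) = 14

(12, 14)


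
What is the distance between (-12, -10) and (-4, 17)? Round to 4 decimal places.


d = sqrt((-4--12)^2 + (17--10)^2) = 28.1603

28.1603


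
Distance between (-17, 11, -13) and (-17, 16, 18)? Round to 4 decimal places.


d = sqrt((-17--17)^2 + (16-11)^2 + (18--13)^2) = 31.4006

31.4006


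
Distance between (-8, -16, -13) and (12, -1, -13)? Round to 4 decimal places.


d = sqrt((12--8)^2 + (-1--16)^2 + (-13--13)^2) = 25

25


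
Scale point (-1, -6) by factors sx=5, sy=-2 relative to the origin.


Scaling: (x*sx, y*sy) = (-1*5, -6*-2) = (-5, 12)

(-5, 12)


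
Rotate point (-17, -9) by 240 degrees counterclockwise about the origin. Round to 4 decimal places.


x' = -17*cos(240) - -9*sin(240) = 0.7058
y' = -17*sin(240) + -9*cos(240) = 19.2224

(0.7058, 19.2224)


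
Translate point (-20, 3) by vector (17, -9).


Translation: (x+dx, y+dy) = (-20+17, 3+-9) = (-3, -6)

(-3, -6)


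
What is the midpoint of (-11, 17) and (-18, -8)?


Midpoint = ((-11+-18)/2, (17+-8)/2) = (-14.5, 4.5)

(-14.5, 4.5)


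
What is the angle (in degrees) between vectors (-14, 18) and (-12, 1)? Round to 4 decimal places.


dot = -14*-12 + 18*1 = 186
|u| = 22.8035, |v| = 12.0416
cos(angle) = 0.6774
angle = 47.3614 degrees

47.3614 degrees


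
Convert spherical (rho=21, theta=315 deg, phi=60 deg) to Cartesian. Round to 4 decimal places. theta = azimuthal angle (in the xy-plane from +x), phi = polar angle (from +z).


x = 21 * sin(60) * cos(315) = 12.8598
y = 21 * sin(60) * sin(315) = -12.8598
z = 21 * cos(60) = 10.5

(12.8598, -12.8598, 10.5)


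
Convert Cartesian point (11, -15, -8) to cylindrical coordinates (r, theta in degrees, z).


r = sqrt(11^2 + (-15)^2) = 18.6011
theta = atan2(-15, 11) = 306.2538 deg
z = -8

r = 18.6011, theta = 306.2538 deg, z = -8


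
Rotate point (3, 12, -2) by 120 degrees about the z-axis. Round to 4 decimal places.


x' = 3*cos(120) - 12*sin(120) = -11.8923
y' = 3*sin(120) + 12*cos(120) = -3.4019
z' = -2

(-11.8923, -3.4019, -2)


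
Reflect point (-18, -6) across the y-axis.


Reflection across y-axis: (x, y) -> (-x, y)
(-18, -6) -> (18, -6)

(18, -6)


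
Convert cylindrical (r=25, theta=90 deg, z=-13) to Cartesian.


x = 25 * cos(90) = 0
y = 25 * sin(90) = 25
z = -13

(0, 25, -13)


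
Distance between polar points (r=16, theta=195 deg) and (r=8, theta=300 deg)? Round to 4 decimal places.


d = sqrt(r1^2 + r2^2 - 2*r1*r2*cos(t2-t1))
d = sqrt(16^2 + 8^2 - 2*16*8*cos(300-195)) = 19.6534

19.6534


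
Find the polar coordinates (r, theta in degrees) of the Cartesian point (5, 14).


r = sqrt(5^2 + 14^2) = 14.8661
theta = atan2(14, 5) = 70.3462 degrees

r = 14.8661, theta = 70.3462 degrees


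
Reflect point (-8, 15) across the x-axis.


Reflection across x-axis: (x, y) -> (x, -y)
(-8, 15) -> (-8, -15)

(-8, -15)


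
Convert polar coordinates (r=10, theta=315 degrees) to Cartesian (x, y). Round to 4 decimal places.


x = 10 * cos(315) = 7.0711
y = 10 * sin(315) = -7.0711

(7.0711, -7.0711)


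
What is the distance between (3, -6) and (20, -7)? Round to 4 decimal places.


d = sqrt((20-3)^2 + (-7--6)^2) = 17.0294

17.0294


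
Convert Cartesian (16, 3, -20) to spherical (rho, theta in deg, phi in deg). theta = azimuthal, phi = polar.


rho = sqrt(16^2 + 3^2 + (-20)^2) = 25.7876
theta = atan2(3, 16) = 10.6197 deg
phi = acos(-20/25.7876) = 140.8564 deg

rho = 25.7876, theta = 10.6197 deg, phi = 140.8564 deg


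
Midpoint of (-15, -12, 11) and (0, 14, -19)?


Midpoint = ((-15+0)/2, (-12+14)/2, (11+-19)/2) = (-7.5, 1, -4)

(-7.5, 1, -4)


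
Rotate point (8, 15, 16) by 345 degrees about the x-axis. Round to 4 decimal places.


x' = 8
y' = 15*cos(345) - 16*sin(345) = 18.63
z' = 15*sin(345) + 16*cos(345) = 11.5725

(8, 18.63, 11.5725)


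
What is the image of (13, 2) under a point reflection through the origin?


Reflection through origin: (x, y) -> (-x, -y)
(13, 2) -> (-13, -2)

(-13, -2)


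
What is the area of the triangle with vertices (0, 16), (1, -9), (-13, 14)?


Area = |x1(y2-y3) + x2(y3-y1) + x3(y1-y2)| / 2
= |0*(-9-14) + 1*(14-16) + -13*(16--9)| / 2
= 163.5

163.5


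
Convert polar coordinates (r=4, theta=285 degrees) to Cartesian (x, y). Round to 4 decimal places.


x = 4 * cos(285) = 1.0353
y = 4 * sin(285) = -3.8637

(1.0353, -3.8637)


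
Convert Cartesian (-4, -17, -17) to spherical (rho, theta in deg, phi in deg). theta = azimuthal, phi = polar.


rho = sqrt((-4)^2 + (-17)^2 + (-17)^2) = 24.3721
theta = atan2(-17, -4) = 256.7595 deg
phi = acos(-17/24.3721) = 134.2282 deg

rho = 24.3721, theta = 256.7595 deg, phi = 134.2282 deg


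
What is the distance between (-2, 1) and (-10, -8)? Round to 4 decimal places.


d = sqrt((-10--2)^2 + (-8-1)^2) = 12.0416

12.0416


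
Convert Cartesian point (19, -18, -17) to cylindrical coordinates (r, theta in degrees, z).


r = sqrt(19^2 + (-18)^2) = 26.1725
theta = atan2(-18, 19) = 316.5482 deg
z = -17

r = 26.1725, theta = 316.5482 deg, z = -17


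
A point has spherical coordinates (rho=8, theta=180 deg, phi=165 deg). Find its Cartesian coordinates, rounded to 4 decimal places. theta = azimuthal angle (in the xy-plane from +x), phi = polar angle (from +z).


x = 8 * sin(165) * cos(180) = -2.0706
y = 8 * sin(165) * sin(180) = 0
z = 8 * cos(165) = -7.7274

(-2.0706, 0, -7.7274)


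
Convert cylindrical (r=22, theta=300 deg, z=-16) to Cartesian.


x = 22 * cos(300) = 11
y = 22 * sin(300) = -19.0526
z = -16

(11, -19.0526, -16)


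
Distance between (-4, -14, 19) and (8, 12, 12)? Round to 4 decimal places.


d = sqrt((8--4)^2 + (12--14)^2 + (12-19)^2) = 29.4788

29.4788


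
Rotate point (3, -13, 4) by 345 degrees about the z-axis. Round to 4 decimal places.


x' = 3*cos(345) - -13*sin(345) = -0.4669
y' = 3*sin(345) + -13*cos(345) = -13.3335
z' = 4

(-0.4669, -13.3335, 4)


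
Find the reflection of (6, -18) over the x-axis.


Reflection across x-axis: (x, y) -> (x, -y)
(6, -18) -> (6, 18)

(6, 18)


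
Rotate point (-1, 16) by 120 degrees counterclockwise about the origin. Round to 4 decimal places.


x' = -1*cos(120) - 16*sin(120) = -13.3564
y' = -1*sin(120) + 16*cos(120) = -8.866

(-13.3564, -8.866)


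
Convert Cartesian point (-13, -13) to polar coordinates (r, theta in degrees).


r = sqrt((-13)^2 + (-13)^2) = 18.3848
theta = atan2(-13, -13) = 225 degrees

r = 18.3848, theta = 225 degrees


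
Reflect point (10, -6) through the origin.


Reflection through origin: (x, y) -> (-x, -y)
(10, -6) -> (-10, 6)

(-10, 6)


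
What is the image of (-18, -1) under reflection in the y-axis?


Reflection across y-axis: (x, y) -> (-x, y)
(-18, -1) -> (18, -1)

(18, -1)


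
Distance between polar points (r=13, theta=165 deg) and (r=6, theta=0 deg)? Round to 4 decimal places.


d = sqrt(r1^2 + r2^2 - 2*r1*r2*cos(t2-t1))
d = sqrt(13^2 + 6^2 - 2*13*6*cos(0-165)) = 18.8596

18.8596


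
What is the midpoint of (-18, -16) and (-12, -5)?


Midpoint = ((-18+-12)/2, (-16+-5)/2) = (-15, -10.5)

(-15, -10.5)


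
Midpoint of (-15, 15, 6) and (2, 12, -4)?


Midpoint = ((-15+2)/2, (15+12)/2, (6+-4)/2) = (-6.5, 13.5, 1)

(-6.5, 13.5, 1)


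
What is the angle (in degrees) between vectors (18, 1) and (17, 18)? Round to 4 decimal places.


dot = 18*17 + 1*18 = 324
|u| = 18.0278, |v| = 24.7588
cos(angle) = 0.7259
angle = 43.4567 degrees

43.4567 degrees


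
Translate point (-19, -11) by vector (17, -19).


Translation: (x+dx, y+dy) = (-19+17, -11+-19) = (-2, -30)

(-2, -30)


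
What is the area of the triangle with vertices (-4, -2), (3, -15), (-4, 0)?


Area = |x1(y2-y3) + x2(y3-y1) + x3(y1-y2)| / 2
= |-4*(-15-0) + 3*(0--2) + -4*(-2--15)| / 2
= 7

7


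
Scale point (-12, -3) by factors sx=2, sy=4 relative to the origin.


Scaling: (x*sx, y*sy) = (-12*2, -3*4) = (-24, -12)

(-24, -12)


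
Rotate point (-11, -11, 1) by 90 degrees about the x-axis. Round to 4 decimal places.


x' = -11
y' = -11*cos(90) - 1*sin(90) = -1
z' = -11*sin(90) + 1*cos(90) = -11

(-11, -1, -11)


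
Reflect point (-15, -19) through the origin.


Reflection through origin: (x, y) -> (-x, -y)
(-15, -19) -> (15, 19)

(15, 19)


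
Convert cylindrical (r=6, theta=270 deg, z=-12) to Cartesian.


x = 6 * cos(270) = 0
y = 6 * sin(270) = -6
z = -12

(0, -6, -12)


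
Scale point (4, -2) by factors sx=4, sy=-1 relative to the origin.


Scaling: (x*sx, y*sy) = (4*4, -2*-1) = (16, 2)

(16, 2)


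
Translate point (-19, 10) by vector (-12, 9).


Translation: (x+dx, y+dy) = (-19+-12, 10+9) = (-31, 19)

(-31, 19)


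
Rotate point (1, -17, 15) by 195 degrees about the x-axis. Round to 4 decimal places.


x' = 1
y' = -17*cos(195) - 15*sin(195) = 20.303
z' = -17*sin(195) + 15*cos(195) = -10.089

(1, 20.303, -10.089)


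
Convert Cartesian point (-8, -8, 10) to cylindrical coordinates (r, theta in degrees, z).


r = sqrt((-8)^2 + (-8)^2) = 11.3137
theta = atan2(-8, -8) = 225 deg
z = 10

r = 11.3137, theta = 225 deg, z = 10


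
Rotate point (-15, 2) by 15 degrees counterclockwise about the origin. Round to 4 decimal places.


x' = -15*cos(15) - 2*sin(15) = -15.0065
y' = -15*sin(15) + 2*cos(15) = -1.9504

(-15.0065, -1.9504)


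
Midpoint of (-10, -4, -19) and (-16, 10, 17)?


Midpoint = ((-10+-16)/2, (-4+10)/2, (-19+17)/2) = (-13, 3, -1)

(-13, 3, -1)


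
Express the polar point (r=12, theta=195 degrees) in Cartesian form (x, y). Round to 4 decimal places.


x = 12 * cos(195) = -11.5911
y = 12 * sin(195) = -3.1058

(-11.5911, -3.1058)


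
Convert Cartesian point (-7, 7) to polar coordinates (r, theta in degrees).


r = sqrt((-7)^2 + 7^2) = 9.8995
theta = atan2(7, -7) = 135 degrees

r = 9.8995, theta = 135 degrees


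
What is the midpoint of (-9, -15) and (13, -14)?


Midpoint = ((-9+13)/2, (-15+-14)/2) = (2, -14.5)

(2, -14.5)


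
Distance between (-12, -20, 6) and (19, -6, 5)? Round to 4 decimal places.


d = sqrt((19--12)^2 + (-6--20)^2 + (5-6)^2) = 34.0294

34.0294


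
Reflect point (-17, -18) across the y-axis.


Reflection across y-axis: (x, y) -> (-x, y)
(-17, -18) -> (17, -18)

(17, -18)


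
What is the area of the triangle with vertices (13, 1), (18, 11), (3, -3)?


Area = |x1(y2-y3) + x2(y3-y1) + x3(y1-y2)| / 2
= |13*(11--3) + 18*(-3-1) + 3*(1-11)| / 2
= 40

40


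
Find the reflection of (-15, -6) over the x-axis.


Reflection across x-axis: (x, y) -> (x, -y)
(-15, -6) -> (-15, 6)

(-15, 6)


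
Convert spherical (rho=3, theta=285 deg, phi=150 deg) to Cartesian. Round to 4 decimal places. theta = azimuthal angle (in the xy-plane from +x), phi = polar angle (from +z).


x = 3 * sin(150) * cos(285) = 0.3882
y = 3 * sin(150) * sin(285) = -1.4489
z = 3 * cos(150) = -2.5981

(0.3882, -1.4489, -2.5981)


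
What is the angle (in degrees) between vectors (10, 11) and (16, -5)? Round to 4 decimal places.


dot = 10*16 + 11*-5 = 105
|u| = 14.8661, |v| = 16.7631
cos(angle) = 0.4213
angle = 65.0803 degrees

65.0803 degrees


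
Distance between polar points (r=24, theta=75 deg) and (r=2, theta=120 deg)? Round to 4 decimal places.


d = sqrt(r1^2 + r2^2 - 2*r1*r2*cos(t2-t1))
d = sqrt(24^2 + 2^2 - 2*24*2*cos(120-75)) = 22.63

22.63


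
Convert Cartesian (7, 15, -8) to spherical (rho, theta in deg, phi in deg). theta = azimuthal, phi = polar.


rho = sqrt(7^2 + 15^2 + (-8)^2) = 18.3848
theta = atan2(15, 7) = 64.9831 deg
phi = acos(-8/18.3848) = 115.7944 deg

rho = 18.3848, theta = 64.9831 deg, phi = 115.7944 deg


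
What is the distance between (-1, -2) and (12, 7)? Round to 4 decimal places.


d = sqrt((12--1)^2 + (7--2)^2) = 15.8114

15.8114


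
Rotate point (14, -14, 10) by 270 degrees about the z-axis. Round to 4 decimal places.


x' = 14*cos(270) - -14*sin(270) = -14
y' = 14*sin(270) + -14*cos(270) = -14
z' = 10

(-14, -14, 10)


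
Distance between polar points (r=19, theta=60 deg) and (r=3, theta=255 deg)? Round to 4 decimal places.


d = sqrt(r1^2 + r2^2 - 2*r1*r2*cos(t2-t1))
d = sqrt(19^2 + 3^2 - 2*19*3*cos(255-60)) = 21.9115

21.9115


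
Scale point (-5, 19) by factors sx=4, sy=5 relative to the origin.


Scaling: (x*sx, y*sy) = (-5*4, 19*5) = (-20, 95)

(-20, 95)


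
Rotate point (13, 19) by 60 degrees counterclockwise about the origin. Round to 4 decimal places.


x' = 13*cos(60) - 19*sin(60) = -9.9545
y' = 13*sin(60) + 19*cos(60) = 20.7583

(-9.9545, 20.7583)


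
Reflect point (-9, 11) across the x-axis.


Reflection across x-axis: (x, y) -> (x, -y)
(-9, 11) -> (-9, -11)

(-9, -11)


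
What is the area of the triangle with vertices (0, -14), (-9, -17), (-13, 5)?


Area = |x1(y2-y3) + x2(y3-y1) + x3(y1-y2)| / 2
= |0*(-17-5) + -9*(5--14) + -13*(-14--17)| / 2
= 105

105


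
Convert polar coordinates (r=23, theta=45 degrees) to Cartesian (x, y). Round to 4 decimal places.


x = 23 * cos(45) = 16.2635
y = 23 * sin(45) = 16.2635

(16.2635, 16.2635)


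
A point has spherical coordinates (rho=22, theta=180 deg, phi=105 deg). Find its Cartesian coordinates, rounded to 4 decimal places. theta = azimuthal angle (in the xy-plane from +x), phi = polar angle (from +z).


x = 22 * sin(105) * cos(180) = -21.2504
y = 22 * sin(105) * sin(180) = 0
z = 22 * cos(105) = -5.694

(-21.2504, 0, -5.694)


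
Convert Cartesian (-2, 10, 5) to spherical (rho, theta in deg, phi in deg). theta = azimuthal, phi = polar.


rho = sqrt((-2)^2 + 10^2 + 5^2) = 11.3578
theta = atan2(10, -2) = 101.3099 deg
phi = acos(5/11.3578) = 63.8817 deg

rho = 11.3578, theta = 101.3099 deg, phi = 63.8817 deg


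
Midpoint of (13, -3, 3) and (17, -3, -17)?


Midpoint = ((13+17)/2, (-3+-3)/2, (3+-17)/2) = (15, -3, -7)

(15, -3, -7)


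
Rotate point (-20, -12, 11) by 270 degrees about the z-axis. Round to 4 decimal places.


x' = -20*cos(270) - -12*sin(270) = -12
y' = -20*sin(270) + -12*cos(270) = 20
z' = 11

(-12, 20, 11)


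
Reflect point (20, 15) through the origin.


Reflection through origin: (x, y) -> (-x, -y)
(20, 15) -> (-20, -15)

(-20, -15)


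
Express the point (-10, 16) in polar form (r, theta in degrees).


r = sqrt((-10)^2 + 16^2) = 18.868
theta = atan2(16, -10) = 122.0054 degrees

r = 18.868, theta = 122.0054 degrees


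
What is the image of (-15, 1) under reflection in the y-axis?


Reflection across y-axis: (x, y) -> (-x, y)
(-15, 1) -> (15, 1)

(15, 1)


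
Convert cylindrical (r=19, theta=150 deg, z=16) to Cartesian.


x = 19 * cos(150) = -16.4545
y = 19 * sin(150) = 9.5
z = 16

(-16.4545, 9.5, 16)


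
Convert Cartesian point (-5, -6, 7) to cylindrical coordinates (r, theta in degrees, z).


r = sqrt((-5)^2 + (-6)^2) = 7.8102
theta = atan2(-6, -5) = 230.1944 deg
z = 7

r = 7.8102, theta = 230.1944 deg, z = 7


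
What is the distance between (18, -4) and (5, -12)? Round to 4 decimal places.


d = sqrt((5-18)^2 + (-12--4)^2) = 15.2643

15.2643


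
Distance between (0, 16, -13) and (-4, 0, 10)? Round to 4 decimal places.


d = sqrt((-4-0)^2 + (0-16)^2 + (10--13)^2) = 28.3019

28.3019


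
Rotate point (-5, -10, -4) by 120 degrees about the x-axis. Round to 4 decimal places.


x' = -5
y' = -10*cos(120) - -4*sin(120) = 8.4641
z' = -10*sin(120) + -4*cos(120) = -6.6603

(-5, 8.4641, -6.6603)


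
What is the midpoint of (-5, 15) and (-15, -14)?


Midpoint = ((-5+-15)/2, (15+-14)/2) = (-10, 0.5)

(-10, 0.5)


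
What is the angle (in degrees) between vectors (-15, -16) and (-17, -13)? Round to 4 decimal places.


dot = -15*-17 + -16*-13 = 463
|u| = 21.9317, |v| = 21.4009
cos(angle) = 0.9865
angle = 9.4423 degrees

9.4423 degrees


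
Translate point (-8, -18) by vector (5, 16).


Translation: (x+dx, y+dy) = (-8+5, -18+16) = (-3, -2)

(-3, -2)


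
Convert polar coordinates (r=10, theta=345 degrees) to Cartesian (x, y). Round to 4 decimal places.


x = 10 * cos(345) = 9.6593
y = 10 * sin(345) = -2.5882

(9.6593, -2.5882)


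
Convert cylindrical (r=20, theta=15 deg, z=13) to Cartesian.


x = 20 * cos(15) = 19.3185
y = 20 * sin(15) = 5.1764
z = 13

(19.3185, 5.1764, 13)


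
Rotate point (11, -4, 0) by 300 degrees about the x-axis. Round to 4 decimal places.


x' = 11
y' = -4*cos(300) - 0*sin(300) = -2
z' = -4*sin(300) + 0*cos(300) = 3.4641

(11, -2, 3.4641)


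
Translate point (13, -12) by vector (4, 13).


Translation: (x+dx, y+dy) = (13+4, -12+13) = (17, 1)

(17, 1)


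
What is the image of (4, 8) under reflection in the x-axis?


Reflection across x-axis: (x, y) -> (x, -y)
(4, 8) -> (4, -8)

(4, -8)


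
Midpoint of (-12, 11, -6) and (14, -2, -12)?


Midpoint = ((-12+14)/2, (11+-2)/2, (-6+-12)/2) = (1, 4.5, -9)

(1, 4.5, -9)


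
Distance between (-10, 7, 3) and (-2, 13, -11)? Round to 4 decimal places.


d = sqrt((-2--10)^2 + (13-7)^2 + (-11-3)^2) = 17.2047

17.2047


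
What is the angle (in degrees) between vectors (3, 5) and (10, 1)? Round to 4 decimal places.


dot = 3*10 + 5*1 = 35
|u| = 5.831, |v| = 10.0499
cos(angle) = 0.5973
angle = 53.3257 degrees

53.3257 degrees


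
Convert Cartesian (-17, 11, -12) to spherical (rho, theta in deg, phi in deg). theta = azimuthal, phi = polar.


rho = sqrt((-17)^2 + 11^2 + (-12)^2) = 23.5372
theta = atan2(11, -17) = 147.0948 deg
phi = acos(-12/23.5372) = 120.6526 deg

rho = 23.5372, theta = 147.0948 deg, phi = 120.6526 deg


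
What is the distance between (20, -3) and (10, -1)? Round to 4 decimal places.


d = sqrt((10-20)^2 + (-1--3)^2) = 10.198

10.198


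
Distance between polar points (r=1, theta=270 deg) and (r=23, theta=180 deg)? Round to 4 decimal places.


d = sqrt(r1^2 + r2^2 - 2*r1*r2*cos(t2-t1))
d = sqrt(1^2 + 23^2 - 2*1*23*cos(180-270)) = 23.0217

23.0217


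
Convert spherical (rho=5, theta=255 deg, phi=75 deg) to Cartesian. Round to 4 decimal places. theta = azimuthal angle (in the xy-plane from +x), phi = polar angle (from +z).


x = 5 * sin(75) * cos(255) = -1.25
y = 5 * sin(75) * sin(255) = -4.6651
z = 5 * cos(75) = 1.2941

(-1.25, -4.6651, 1.2941)


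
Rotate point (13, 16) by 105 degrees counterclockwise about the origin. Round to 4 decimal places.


x' = 13*cos(105) - 16*sin(105) = -18.8195
y' = 13*sin(105) + 16*cos(105) = 8.4159

(-18.8195, 8.4159)


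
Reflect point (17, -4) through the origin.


Reflection through origin: (x, y) -> (-x, -y)
(17, -4) -> (-17, 4)

(-17, 4)


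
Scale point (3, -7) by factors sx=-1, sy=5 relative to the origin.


Scaling: (x*sx, y*sy) = (3*-1, -7*5) = (-3, -35)

(-3, -35)


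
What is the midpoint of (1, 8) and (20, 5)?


Midpoint = ((1+20)/2, (8+5)/2) = (10.5, 6.5)

(10.5, 6.5)


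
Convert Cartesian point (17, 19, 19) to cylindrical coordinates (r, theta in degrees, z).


r = sqrt(17^2 + 19^2) = 25.4951
theta = atan2(19, 17) = 48.1798 deg
z = 19

r = 25.4951, theta = 48.1798 deg, z = 19


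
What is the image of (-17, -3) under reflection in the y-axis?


Reflection across y-axis: (x, y) -> (-x, y)
(-17, -3) -> (17, -3)

(17, -3)


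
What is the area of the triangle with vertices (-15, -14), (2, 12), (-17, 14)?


Area = |x1(y2-y3) + x2(y3-y1) + x3(y1-y2)| / 2
= |-15*(12-14) + 2*(14--14) + -17*(-14-12)| / 2
= 264

264


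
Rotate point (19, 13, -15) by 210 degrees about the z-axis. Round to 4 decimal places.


x' = 19*cos(210) - 13*sin(210) = -9.9545
y' = 19*sin(210) + 13*cos(210) = -20.7583
z' = -15

(-9.9545, -20.7583, -15)


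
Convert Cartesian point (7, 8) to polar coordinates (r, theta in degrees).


r = sqrt(7^2 + 8^2) = 10.6301
theta = atan2(8, 7) = 48.8141 degrees

r = 10.6301, theta = 48.8141 degrees


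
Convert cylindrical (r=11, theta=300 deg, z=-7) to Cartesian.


x = 11 * cos(300) = 5.5
y = 11 * sin(300) = -9.5263
z = -7

(5.5, -9.5263, -7)


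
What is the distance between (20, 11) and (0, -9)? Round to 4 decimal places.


d = sqrt((0-20)^2 + (-9-11)^2) = 28.2843

28.2843


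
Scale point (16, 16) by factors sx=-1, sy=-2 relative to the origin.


Scaling: (x*sx, y*sy) = (16*-1, 16*-2) = (-16, -32)

(-16, -32)


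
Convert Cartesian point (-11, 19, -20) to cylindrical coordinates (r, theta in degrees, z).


r = sqrt((-11)^2 + 19^2) = 21.9545
theta = atan2(19, -11) = 120.0686 deg
z = -20

r = 21.9545, theta = 120.0686 deg, z = -20


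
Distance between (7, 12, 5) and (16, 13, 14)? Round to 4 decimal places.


d = sqrt((16-7)^2 + (13-12)^2 + (14-5)^2) = 12.7671

12.7671


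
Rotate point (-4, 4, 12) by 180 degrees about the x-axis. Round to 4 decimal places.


x' = -4
y' = 4*cos(180) - 12*sin(180) = -4
z' = 4*sin(180) + 12*cos(180) = -12

(-4, -4, -12)


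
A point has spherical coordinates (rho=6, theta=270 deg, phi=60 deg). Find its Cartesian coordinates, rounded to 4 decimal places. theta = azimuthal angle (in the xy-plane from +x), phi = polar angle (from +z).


x = 6 * sin(60) * cos(270) = 0
y = 6 * sin(60) * sin(270) = -5.1962
z = 6 * cos(60) = 3

(0, -5.1962, 3)


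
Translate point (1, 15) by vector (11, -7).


Translation: (x+dx, y+dy) = (1+11, 15+-7) = (12, 8)

(12, 8)


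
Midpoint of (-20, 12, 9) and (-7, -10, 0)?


Midpoint = ((-20+-7)/2, (12+-10)/2, (9+0)/2) = (-13.5, 1, 4.5)

(-13.5, 1, 4.5)


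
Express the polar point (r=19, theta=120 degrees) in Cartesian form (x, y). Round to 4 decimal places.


x = 19 * cos(120) = -9.5
y = 19 * sin(120) = 16.4545

(-9.5, 16.4545)


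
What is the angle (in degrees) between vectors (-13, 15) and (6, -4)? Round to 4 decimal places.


dot = -13*6 + 15*-4 = -138
|u| = 19.8494, |v| = 7.2111
cos(angle) = -0.9641
angle = 164.6045 degrees

164.6045 degrees


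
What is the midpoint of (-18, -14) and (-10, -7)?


Midpoint = ((-18+-10)/2, (-14+-7)/2) = (-14, -10.5)

(-14, -10.5)


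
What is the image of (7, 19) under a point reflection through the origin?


Reflection through origin: (x, y) -> (-x, -y)
(7, 19) -> (-7, -19)

(-7, -19)


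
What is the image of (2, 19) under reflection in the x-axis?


Reflection across x-axis: (x, y) -> (x, -y)
(2, 19) -> (2, -19)

(2, -19)


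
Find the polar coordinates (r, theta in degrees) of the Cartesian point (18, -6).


r = sqrt(18^2 + (-6)^2) = 18.9737
theta = atan2(-6, 18) = 341.5651 degrees

r = 18.9737, theta = 341.5651 degrees


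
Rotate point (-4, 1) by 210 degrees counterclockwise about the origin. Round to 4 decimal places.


x' = -4*cos(210) - 1*sin(210) = 3.9641
y' = -4*sin(210) + 1*cos(210) = 1.134

(3.9641, 1.134)


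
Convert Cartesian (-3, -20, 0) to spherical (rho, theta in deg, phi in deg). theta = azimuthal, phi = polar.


rho = sqrt((-3)^2 + (-20)^2 + 0^2) = 20.2237
theta = atan2(-20, -3) = 261.4692 deg
phi = acos(0/20.2237) = 90 deg

rho = 20.2237, theta = 261.4692 deg, phi = 90 deg


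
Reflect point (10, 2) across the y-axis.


Reflection across y-axis: (x, y) -> (-x, y)
(10, 2) -> (-10, 2)

(-10, 2)


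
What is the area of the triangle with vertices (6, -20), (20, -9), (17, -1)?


Area = |x1(y2-y3) + x2(y3-y1) + x3(y1-y2)| / 2
= |6*(-9--1) + 20*(-1--20) + 17*(-20--9)| / 2
= 72.5

72.5


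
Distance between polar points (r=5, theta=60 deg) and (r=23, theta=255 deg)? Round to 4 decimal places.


d = sqrt(r1^2 + r2^2 - 2*r1*r2*cos(t2-t1))
d = sqrt(5^2 + 23^2 - 2*5*23*cos(255-60)) = 27.8597

27.8597


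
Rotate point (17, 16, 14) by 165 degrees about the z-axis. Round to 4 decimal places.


x' = 17*cos(165) - 16*sin(165) = -20.5618
y' = 17*sin(165) + 16*cos(165) = -11.0549
z' = 14

(-20.5618, -11.0549, 14)


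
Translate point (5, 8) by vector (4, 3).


Translation: (x+dx, y+dy) = (5+4, 8+3) = (9, 11)

(9, 11)


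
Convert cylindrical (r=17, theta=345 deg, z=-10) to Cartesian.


x = 17 * cos(345) = 16.4207
y = 17 * sin(345) = -4.3999
z = -10

(16.4207, -4.3999, -10)


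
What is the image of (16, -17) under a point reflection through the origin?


Reflection through origin: (x, y) -> (-x, -y)
(16, -17) -> (-16, 17)

(-16, 17)


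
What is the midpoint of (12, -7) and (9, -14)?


Midpoint = ((12+9)/2, (-7+-14)/2) = (10.5, -10.5)

(10.5, -10.5)


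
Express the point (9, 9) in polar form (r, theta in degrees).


r = sqrt(9^2 + 9^2) = 12.7279
theta = atan2(9, 9) = 45 degrees

r = 12.7279, theta = 45 degrees


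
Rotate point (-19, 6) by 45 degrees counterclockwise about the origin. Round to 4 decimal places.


x' = -19*cos(45) - 6*sin(45) = -17.6777
y' = -19*sin(45) + 6*cos(45) = -9.1924

(-17.6777, -9.1924)


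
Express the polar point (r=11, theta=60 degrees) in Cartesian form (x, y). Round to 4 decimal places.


x = 11 * cos(60) = 5.5
y = 11 * sin(60) = 9.5263

(5.5, 9.5263)


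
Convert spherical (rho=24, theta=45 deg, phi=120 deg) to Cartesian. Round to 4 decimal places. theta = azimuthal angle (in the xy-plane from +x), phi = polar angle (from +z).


x = 24 * sin(120) * cos(45) = 14.6969
y = 24 * sin(120) * sin(45) = 14.6969
z = 24 * cos(120) = -12

(14.6969, 14.6969, -12)


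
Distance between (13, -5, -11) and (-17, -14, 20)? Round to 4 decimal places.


d = sqrt((-17-13)^2 + (-14--5)^2 + (20--11)^2) = 44.0681

44.0681


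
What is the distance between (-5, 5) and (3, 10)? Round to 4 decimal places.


d = sqrt((3--5)^2 + (10-5)^2) = 9.434

9.434


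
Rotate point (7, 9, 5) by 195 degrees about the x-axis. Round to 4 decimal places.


x' = 7
y' = 9*cos(195) - 5*sin(195) = -7.3992
z' = 9*sin(195) + 5*cos(195) = -7.159

(7, -7.3992, -7.159)


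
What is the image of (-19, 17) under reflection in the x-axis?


Reflection across x-axis: (x, y) -> (x, -y)
(-19, 17) -> (-19, -17)

(-19, -17)


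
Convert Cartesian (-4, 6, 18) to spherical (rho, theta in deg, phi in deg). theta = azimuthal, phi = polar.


rho = sqrt((-4)^2 + 6^2 + 18^2) = 19.3907
theta = atan2(6, -4) = 123.6901 deg
phi = acos(18/19.3907) = 21.8319 deg

rho = 19.3907, theta = 123.6901 deg, phi = 21.8319 deg


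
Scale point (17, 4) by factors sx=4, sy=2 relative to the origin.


Scaling: (x*sx, y*sy) = (17*4, 4*2) = (68, 8)

(68, 8)


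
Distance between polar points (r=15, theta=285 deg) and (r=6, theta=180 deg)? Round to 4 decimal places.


d = sqrt(r1^2 + r2^2 - 2*r1*r2*cos(t2-t1))
d = sqrt(15^2 + 6^2 - 2*15*6*cos(180-285)) = 17.5382

17.5382


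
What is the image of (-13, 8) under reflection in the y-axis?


Reflection across y-axis: (x, y) -> (-x, y)
(-13, 8) -> (13, 8)

(13, 8)


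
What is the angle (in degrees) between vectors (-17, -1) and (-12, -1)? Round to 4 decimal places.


dot = -17*-12 + -1*-1 = 205
|u| = 17.0294, |v| = 12.0416
cos(angle) = 0.9997
angle = 1.3972 degrees

1.3972 degrees


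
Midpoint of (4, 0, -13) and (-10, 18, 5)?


Midpoint = ((4+-10)/2, (0+18)/2, (-13+5)/2) = (-3, 9, -4)

(-3, 9, -4)


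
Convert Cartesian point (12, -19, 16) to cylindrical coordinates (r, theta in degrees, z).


r = sqrt(12^2 + (-19)^2) = 22.4722
theta = atan2(-19, 12) = 302.2756 deg
z = 16

r = 22.4722, theta = 302.2756 deg, z = 16


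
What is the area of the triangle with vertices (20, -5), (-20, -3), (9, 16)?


Area = |x1(y2-y3) + x2(y3-y1) + x3(y1-y2)| / 2
= |20*(-3-16) + -20*(16--5) + 9*(-5--3)| / 2
= 409

409


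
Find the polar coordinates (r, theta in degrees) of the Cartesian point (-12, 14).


r = sqrt((-12)^2 + 14^2) = 18.4391
theta = atan2(14, -12) = 130.6013 degrees

r = 18.4391, theta = 130.6013 degrees


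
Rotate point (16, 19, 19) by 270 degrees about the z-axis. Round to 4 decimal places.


x' = 16*cos(270) - 19*sin(270) = 19
y' = 16*sin(270) + 19*cos(270) = -16
z' = 19

(19, -16, 19)


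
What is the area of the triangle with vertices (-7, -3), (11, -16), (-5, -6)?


Area = |x1(y2-y3) + x2(y3-y1) + x3(y1-y2)| / 2
= |-7*(-16--6) + 11*(-6--3) + -5*(-3--16)| / 2
= 14

14


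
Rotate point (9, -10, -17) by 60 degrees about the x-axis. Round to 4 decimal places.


x' = 9
y' = -10*cos(60) - -17*sin(60) = 9.7224
z' = -10*sin(60) + -17*cos(60) = -17.1603

(9, 9.7224, -17.1603)


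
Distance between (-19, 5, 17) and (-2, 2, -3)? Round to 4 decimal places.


d = sqrt((-2--19)^2 + (2-5)^2 + (-3-17)^2) = 26.4197

26.4197


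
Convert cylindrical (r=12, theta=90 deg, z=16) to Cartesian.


x = 12 * cos(90) = 0
y = 12 * sin(90) = 12
z = 16

(0, 12, 16)


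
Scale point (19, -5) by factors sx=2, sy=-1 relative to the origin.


Scaling: (x*sx, y*sy) = (19*2, -5*-1) = (38, 5)

(38, 5)


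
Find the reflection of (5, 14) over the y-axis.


Reflection across y-axis: (x, y) -> (-x, y)
(5, 14) -> (-5, 14)

(-5, 14)


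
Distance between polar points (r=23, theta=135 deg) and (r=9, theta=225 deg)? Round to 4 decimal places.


d = sqrt(r1^2 + r2^2 - 2*r1*r2*cos(t2-t1))
d = sqrt(23^2 + 9^2 - 2*23*9*cos(225-135)) = 24.6982

24.6982


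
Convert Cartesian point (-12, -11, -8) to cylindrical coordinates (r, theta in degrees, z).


r = sqrt((-12)^2 + (-11)^2) = 16.2788
theta = atan2(-11, -12) = 222.5104 deg
z = -8

r = 16.2788, theta = 222.5104 deg, z = -8


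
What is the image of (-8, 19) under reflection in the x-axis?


Reflection across x-axis: (x, y) -> (x, -y)
(-8, 19) -> (-8, -19)

(-8, -19)


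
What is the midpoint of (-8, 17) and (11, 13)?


Midpoint = ((-8+11)/2, (17+13)/2) = (1.5, 15)

(1.5, 15)


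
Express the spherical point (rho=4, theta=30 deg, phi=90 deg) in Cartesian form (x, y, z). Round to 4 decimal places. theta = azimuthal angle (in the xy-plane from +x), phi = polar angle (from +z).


x = 4 * sin(90) * cos(30) = 3.4641
y = 4 * sin(90) * sin(30) = 2
z = 4 * cos(90) = 0

(3.4641, 2, 0)


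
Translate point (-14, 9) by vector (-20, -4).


Translation: (x+dx, y+dy) = (-14+-20, 9+-4) = (-34, 5)

(-34, 5)


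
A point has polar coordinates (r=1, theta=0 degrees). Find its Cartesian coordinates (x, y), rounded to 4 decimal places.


x = 1 * cos(0) = 1
y = 1 * sin(0) = 0

(1, 0)


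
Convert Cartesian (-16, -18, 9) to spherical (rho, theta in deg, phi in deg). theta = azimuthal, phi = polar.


rho = sqrt((-16)^2 + (-18)^2 + 9^2) = 25.7099
theta = atan2(-18, -16) = 228.3665 deg
phi = acos(9/25.7099) = 69.509 deg

rho = 25.7099, theta = 228.3665 deg, phi = 69.509 deg


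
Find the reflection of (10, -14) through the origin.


Reflection through origin: (x, y) -> (-x, -y)
(10, -14) -> (-10, 14)

(-10, 14)


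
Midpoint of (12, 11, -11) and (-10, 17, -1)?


Midpoint = ((12+-10)/2, (11+17)/2, (-11+-1)/2) = (1, 14, -6)

(1, 14, -6)


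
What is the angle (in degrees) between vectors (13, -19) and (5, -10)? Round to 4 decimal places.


dot = 13*5 + -19*-10 = 255
|u| = 23.0217, |v| = 11.1803
cos(angle) = 0.9907
angle = 7.8153 degrees

7.8153 degrees


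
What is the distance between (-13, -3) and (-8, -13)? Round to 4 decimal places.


d = sqrt((-8--13)^2 + (-13--3)^2) = 11.1803

11.1803


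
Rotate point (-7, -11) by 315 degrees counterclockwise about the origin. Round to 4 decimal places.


x' = -7*cos(315) - -11*sin(315) = -12.7279
y' = -7*sin(315) + -11*cos(315) = -2.8284

(-12.7279, -2.8284)


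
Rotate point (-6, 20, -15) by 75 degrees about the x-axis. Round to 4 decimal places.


x' = -6
y' = 20*cos(75) - -15*sin(75) = 19.6653
z' = 20*sin(75) + -15*cos(75) = 15.4362

(-6, 19.6653, 15.4362)


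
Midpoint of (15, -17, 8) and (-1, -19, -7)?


Midpoint = ((15+-1)/2, (-17+-19)/2, (8+-7)/2) = (7, -18, 0.5)

(7, -18, 0.5)


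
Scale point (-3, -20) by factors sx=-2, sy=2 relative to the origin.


Scaling: (x*sx, y*sy) = (-3*-2, -20*2) = (6, -40)

(6, -40)


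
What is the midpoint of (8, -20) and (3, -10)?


Midpoint = ((8+3)/2, (-20+-10)/2) = (5.5, -15)

(5.5, -15)


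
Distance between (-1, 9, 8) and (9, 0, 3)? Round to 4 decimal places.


d = sqrt((9--1)^2 + (0-9)^2 + (3-8)^2) = 14.3527

14.3527


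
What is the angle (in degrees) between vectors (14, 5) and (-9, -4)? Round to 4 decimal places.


dot = 14*-9 + 5*-4 = -146
|u| = 14.8661, |v| = 9.8489
cos(angle) = -0.9972
angle = 175.6913 degrees

175.6913 degrees


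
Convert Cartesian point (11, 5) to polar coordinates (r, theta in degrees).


r = sqrt(11^2 + 5^2) = 12.083
theta = atan2(5, 11) = 24.444 degrees

r = 12.083, theta = 24.444 degrees


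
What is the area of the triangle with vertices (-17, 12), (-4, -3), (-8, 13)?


Area = |x1(y2-y3) + x2(y3-y1) + x3(y1-y2)| / 2
= |-17*(-3-13) + -4*(13-12) + -8*(12--3)| / 2
= 74

74


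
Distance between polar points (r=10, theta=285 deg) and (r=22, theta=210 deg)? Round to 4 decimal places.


d = sqrt(r1^2 + r2^2 - 2*r1*r2*cos(t2-t1))
d = sqrt(10^2 + 22^2 - 2*10*22*cos(210-285)) = 21.6822

21.6822


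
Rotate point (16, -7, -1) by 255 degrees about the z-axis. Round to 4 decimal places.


x' = 16*cos(255) - -7*sin(255) = -10.9026
y' = 16*sin(255) + -7*cos(255) = -13.6431
z' = -1

(-10.9026, -13.6431, -1)


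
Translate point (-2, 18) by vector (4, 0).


Translation: (x+dx, y+dy) = (-2+4, 18+0) = (2, 18)

(2, 18)


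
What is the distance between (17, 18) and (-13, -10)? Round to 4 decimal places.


d = sqrt((-13-17)^2 + (-10-18)^2) = 41.0366

41.0366


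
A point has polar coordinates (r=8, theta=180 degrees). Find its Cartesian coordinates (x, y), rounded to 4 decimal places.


x = 8 * cos(180) = -8
y = 8 * sin(180) = 0

(-8, 0)


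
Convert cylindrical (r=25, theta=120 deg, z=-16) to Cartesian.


x = 25 * cos(120) = -12.5
y = 25 * sin(120) = 21.6506
z = -16

(-12.5, 21.6506, -16)


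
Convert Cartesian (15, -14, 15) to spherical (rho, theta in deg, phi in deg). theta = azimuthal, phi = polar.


rho = sqrt(15^2 + (-14)^2 + 15^2) = 25.4165
theta = atan2(-14, 15) = 316.9749 deg
phi = acos(15/25.4165) = 53.8311 deg

rho = 25.4165, theta = 316.9749 deg, phi = 53.8311 deg


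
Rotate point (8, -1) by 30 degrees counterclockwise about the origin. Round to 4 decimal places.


x' = 8*cos(30) - -1*sin(30) = 7.4282
y' = 8*sin(30) + -1*cos(30) = 3.134

(7.4282, 3.134)


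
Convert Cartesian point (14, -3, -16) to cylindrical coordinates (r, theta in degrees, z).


r = sqrt(14^2 + (-3)^2) = 14.3178
theta = atan2(-3, 14) = 347.9052 deg
z = -16

r = 14.3178, theta = 347.9052 deg, z = -16


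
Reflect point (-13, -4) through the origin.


Reflection through origin: (x, y) -> (-x, -y)
(-13, -4) -> (13, 4)

(13, 4)


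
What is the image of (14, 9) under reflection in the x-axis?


Reflection across x-axis: (x, y) -> (x, -y)
(14, 9) -> (14, -9)

(14, -9)


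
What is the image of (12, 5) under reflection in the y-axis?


Reflection across y-axis: (x, y) -> (-x, y)
(12, 5) -> (-12, 5)

(-12, 5)


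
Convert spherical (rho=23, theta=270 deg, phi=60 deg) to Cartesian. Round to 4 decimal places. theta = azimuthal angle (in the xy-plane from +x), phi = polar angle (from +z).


x = 23 * sin(60) * cos(270) = 0
y = 23 * sin(60) * sin(270) = -19.9186
z = 23 * cos(60) = 11.5

(0, -19.9186, 11.5)


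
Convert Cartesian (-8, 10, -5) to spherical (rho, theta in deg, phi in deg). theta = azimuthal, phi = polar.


rho = sqrt((-8)^2 + 10^2 + (-5)^2) = 13.7477
theta = atan2(10, -8) = 128.6598 deg
phi = acos(-5/13.7477) = 111.3274 deg

rho = 13.7477, theta = 128.6598 deg, phi = 111.3274 deg


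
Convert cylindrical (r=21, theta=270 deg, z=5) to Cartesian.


x = 21 * cos(270) = 0
y = 21 * sin(270) = -21
z = 5

(0, -21, 5)


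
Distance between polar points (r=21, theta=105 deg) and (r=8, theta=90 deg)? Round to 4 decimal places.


d = sqrt(r1^2 + r2^2 - 2*r1*r2*cos(t2-t1))
d = sqrt(21^2 + 8^2 - 2*21*8*cos(90-105)) = 13.4331

13.4331


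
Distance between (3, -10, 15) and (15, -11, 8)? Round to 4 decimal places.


d = sqrt((15-3)^2 + (-11--10)^2 + (8-15)^2) = 13.9284

13.9284


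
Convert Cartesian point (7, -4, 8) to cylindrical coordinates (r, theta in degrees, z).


r = sqrt(7^2 + (-4)^2) = 8.0623
theta = atan2(-4, 7) = 330.2551 deg
z = 8

r = 8.0623, theta = 330.2551 deg, z = 8


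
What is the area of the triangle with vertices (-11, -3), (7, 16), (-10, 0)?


Area = |x1(y2-y3) + x2(y3-y1) + x3(y1-y2)| / 2
= |-11*(16-0) + 7*(0--3) + -10*(-3-16)| / 2
= 17.5

17.5


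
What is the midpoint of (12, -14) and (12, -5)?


Midpoint = ((12+12)/2, (-14+-5)/2) = (12, -9.5)

(12, -9.5)
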